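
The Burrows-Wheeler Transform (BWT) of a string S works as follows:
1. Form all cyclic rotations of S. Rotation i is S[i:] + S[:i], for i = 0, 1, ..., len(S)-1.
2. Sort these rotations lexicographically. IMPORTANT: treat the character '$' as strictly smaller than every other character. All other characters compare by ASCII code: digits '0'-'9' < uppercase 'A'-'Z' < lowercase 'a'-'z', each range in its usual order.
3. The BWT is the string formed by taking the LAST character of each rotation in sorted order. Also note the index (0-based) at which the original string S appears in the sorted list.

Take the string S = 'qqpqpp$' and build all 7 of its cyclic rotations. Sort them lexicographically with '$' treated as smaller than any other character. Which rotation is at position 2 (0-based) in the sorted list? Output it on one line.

Answer: pp$qqpq

Derivation:
All 7 rotations (rotation i = S[i:]+S[:i]):
  rot[0] = qqpqpp$
  rot[1] = qpqpp$q
  rot[2] = pqpp$qq
  rot[3] = qpp$qqp
  rot[4] = pp$qqpq
  rot[5] = p$qqpqp
  rot[6] = $qqpqpp
Sorted (with $ < everything):
  sorted[0] = $qqpqpp
  sorted[1] = p$qqpqp
  sorted[2] = pp$qqpq
  sorted[3] = pqpp$qq
  sorted[4] = qpp$qqp
  sorted[5] = qpqpp$q
  sorted[6] = qqpqpp$
sorted[2] = pp$qqpq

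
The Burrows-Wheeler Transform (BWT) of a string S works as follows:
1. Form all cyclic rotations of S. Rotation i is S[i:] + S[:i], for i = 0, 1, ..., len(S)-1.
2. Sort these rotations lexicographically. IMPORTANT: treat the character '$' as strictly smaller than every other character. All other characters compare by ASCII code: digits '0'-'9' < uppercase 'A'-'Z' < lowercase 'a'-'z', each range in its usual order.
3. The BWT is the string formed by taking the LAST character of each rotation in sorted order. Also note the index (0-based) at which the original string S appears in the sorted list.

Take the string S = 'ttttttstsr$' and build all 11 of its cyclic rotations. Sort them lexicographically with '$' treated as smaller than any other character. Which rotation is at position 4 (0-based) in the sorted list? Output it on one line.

All 11 rotations (rotation i = S[i:]+S[:i]):
  rot[0] = ttttttstsr$
  rot[1] = tttttstsr$t
  rot[2] = ttttstsr$tt
  rot[3] = tttstsr$ttt
  rot[4] = ttstsr$tttt
  rot[5] = tstsr$ttttt
  rot[6] = stsr$tttttt
  rot[7] = tsr$tttttts
  rot[8] = sr$ttttttst
  rot[9] = r$ttttttsts
  rot[10] = $ttttttstsr
Sorted (with $ < everything):
  sorted[0] = $ttttttstsr
  sorted[1] = r$ttttttsts
  sorted[2] = sr$ttttttst
  sorted[3] = stsr$tttttt
  sorted[4] = tsr$tttttts
  sorted[5] = tstsr$ttttt
  sorted[6] = ttstsr$tttt
  sorted[7] = tttstsr$ttt
  sorted[8] = ttttstsr$tt
  sorted[9] = tttttstsr$t
  sorted[10] = ttttttstsr$
sorted[4] = tsr$tttttts

Answer: tsr$tttttts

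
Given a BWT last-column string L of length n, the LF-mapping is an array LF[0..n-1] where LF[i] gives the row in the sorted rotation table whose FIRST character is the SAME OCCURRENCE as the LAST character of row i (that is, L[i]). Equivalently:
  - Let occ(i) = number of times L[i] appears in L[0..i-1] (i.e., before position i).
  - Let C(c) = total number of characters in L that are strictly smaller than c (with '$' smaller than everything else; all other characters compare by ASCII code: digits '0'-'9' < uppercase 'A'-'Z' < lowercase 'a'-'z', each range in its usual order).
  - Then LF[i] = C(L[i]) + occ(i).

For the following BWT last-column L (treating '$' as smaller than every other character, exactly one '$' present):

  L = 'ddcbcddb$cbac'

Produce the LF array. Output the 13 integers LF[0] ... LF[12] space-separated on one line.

Char counts: '$':1, 'a':1, 'b':3, 'c':4, 'd':4
C (first-col start): C('$')=0, C('a')=1, C('b')=2, C('c')=5, C('d')=9
L[0]='d': occ=0, LF[0]=C('d')+0=9+0=9
L[1]='d': occ=1, LF[1]=C('d')+1=9+1=10
L[2]='c': occ=0, LF[2]=C('c')+0=5+0=5
L[3]='b': occ=0, LF[3]=C('b')+0=2+0=2
L[4]='c': occ=1, LF[4]=C('c')+1=5+1=6
L[5]='d': occ=2, LF[5]=C('d')+2=9+2=11
L[6]='d': occ=3, LF[6]=C('d')+3=9+3=12
L[7]='b': occ=1, LF[7]=C('b')+1=2+1=3
L[8]='$': occ=0, LF[8]=C('$')+0=0+0=0
L[9]='c': occ=2, LF[9]=C('c')+2=5+2=7
L[10]='b': occ=2, LF[10]=C('b')+2=2+2=4
L[11]='a': occ=0, LF[11]=C('a')+0=1+0=1
L[12]='c': occ=3, LF[12]=C('c')+3=5+3=8

Answer: 9 10 5 2 6 11 12 3 0 7 4 1 8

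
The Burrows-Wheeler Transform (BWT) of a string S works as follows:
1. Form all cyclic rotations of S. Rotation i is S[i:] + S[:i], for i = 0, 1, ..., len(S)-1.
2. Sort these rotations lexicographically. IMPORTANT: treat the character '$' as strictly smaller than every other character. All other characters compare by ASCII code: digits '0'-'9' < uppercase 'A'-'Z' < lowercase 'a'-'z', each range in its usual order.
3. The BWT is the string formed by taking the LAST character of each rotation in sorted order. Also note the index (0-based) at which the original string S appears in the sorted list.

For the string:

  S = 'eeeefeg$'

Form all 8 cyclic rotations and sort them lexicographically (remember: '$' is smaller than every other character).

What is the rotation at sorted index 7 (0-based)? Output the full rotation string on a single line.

All 8 rotations (rotation i = S[i:]+S[:i]):
  rot[0] = eeeefeg$
  rot[1] = eeefeg$e
  rot[2] = eefeg$ee
  rot[3] = efeg$eee
  rot[4] = feg$eeee
  rot[5] = eg$eeeef
  rot[6] = g$eeeefe
  rot[7] = $eeeefeg
Sorted (with $ < everything):
  sorted[0] = $eeeefeg
  sorted[1] = eeeefeg$
  sorted[2] = eeefeg$e
  sorted[3] = eefeg$ee
  sorted[4] = efeg$eee
  sorted[5] = eg$eeeef
  sorted[6] = feg$eeee
  sorted[7] = g$eeeefe
sorted[7] = g$eeeefe

Answer: g$eeeefe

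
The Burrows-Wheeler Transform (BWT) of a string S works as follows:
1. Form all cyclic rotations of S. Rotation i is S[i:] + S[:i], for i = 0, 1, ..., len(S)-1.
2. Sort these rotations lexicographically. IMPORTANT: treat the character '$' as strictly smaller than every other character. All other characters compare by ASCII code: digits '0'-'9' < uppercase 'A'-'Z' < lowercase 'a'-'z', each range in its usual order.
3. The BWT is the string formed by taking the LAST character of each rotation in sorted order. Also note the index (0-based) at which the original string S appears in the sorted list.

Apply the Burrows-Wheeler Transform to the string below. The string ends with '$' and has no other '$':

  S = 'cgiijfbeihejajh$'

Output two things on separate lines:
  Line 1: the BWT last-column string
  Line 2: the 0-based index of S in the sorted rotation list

Answer: hjf$bhjcjiegieia
3

Derivation:
All 16 rotations (rotation i = S[i:]+S[:i]):
  rot[0] = cgiijfbeihejajh$
  rot[1] = giijfbeihejajh$c
  rot[2] = iijfbeihejajh$cg
  rot[3] = ijfbeihejajh$cgi
  rot[4] = jfbeihejajh$cgii
  rot[5] = fbeihejajh$cgiij
  rot[6] = beihejajh$cgiijf
  rot[7] = eihejajh$cgiijfb
  rot[8] = ihejajh$cgiijfbe
  rot[9] = hejajh$cgiijfbei
  rot[10] = ejajh$cgiijfbeih
  rot[11] = jajh$cgiijfbeihe
  rot[12] = ajh$cgiijfbeihej
  rot[13] = jh$cgiijfbeiheja
  rot[14] = h$cgiijfbeihejaj
  rot[15] = $cgiijfbeihejajh
Sorted (with $ < everything):
  sorted[0] = $cgiijfbeihejajh  (last char: 'h')
  sorted[1] = ajh$cgiijfbeihej  (last char: 'j')
  sorted[2] = beihejajh$cgiijf  (last char: 'f')
  sorted[3] = cgiijfbeihejajh$  (last char: '$')
  sorted[4] = eihejajh$cgiijfb  (last char: 'b')
  sorted[5] = ejajh$cgiijfbeih  (last char: 'h')
  sorted[6] = fbeihejajh$cgiij  (last char: 'j')
  sorted[7] = giijfbeihejajh$c  (last char: 'c')
  sorted[8] = h$cgiijfbeihejaj  (last char: 'j')
  sorted[9] = hejajh$cgiijfbei  (last char: 'i')
  sorted[10] = ihejajh$cgiijfbe  (last char: 'e')
  sorted[11] = iijfbeihejajh$cg  (last char: 'g')
  sorted[12] = ijfbeihejajh$cgi  (last char: 'i')
  sorted[13] = jajh$cgiijfbeihe  (last char: 'e')
  sorted[14] = jfbeihejajh$cgii  (last char: 'i')
  sorted[15] = jh$cgiijfbeiheja  (last char: 'a')
Last column: hjf$bhjcjiegieia
Original string S is at sorted index 3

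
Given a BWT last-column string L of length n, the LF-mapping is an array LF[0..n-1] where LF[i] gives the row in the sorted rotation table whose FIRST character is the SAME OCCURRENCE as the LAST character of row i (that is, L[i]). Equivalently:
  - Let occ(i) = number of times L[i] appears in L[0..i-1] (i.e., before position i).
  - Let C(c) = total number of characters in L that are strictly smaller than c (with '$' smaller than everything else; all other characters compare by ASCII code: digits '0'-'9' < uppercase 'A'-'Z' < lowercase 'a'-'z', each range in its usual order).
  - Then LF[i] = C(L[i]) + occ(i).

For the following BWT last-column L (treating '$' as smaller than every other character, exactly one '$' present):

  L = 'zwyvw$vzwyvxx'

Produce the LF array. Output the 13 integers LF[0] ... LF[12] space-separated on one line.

Char counts: '$':1, 'v':3, 'w':3, 'x':2, 'y':2, 'z':2
C (first-col start): C('$')=0, C('v')=1, C('w')=4, C('x')=7, C('y')=9, C('z')=11
L[0]='z': occ=0, LF[0]=C('z')+0=11+0=11
L[1]='w': occ=0, LF[1]=C('w')+0=4+0=4
L[2]='y': occ=0, LF[2]=C('y')+0=9+0=9
L[3]='v': occ=0, LF[3]=C('v')+0=1+0=1
L[4]='w': occ=1, LF[4]=C('w')+1=4+1=5
L[5]='$': occ=0, LF[5]=C('$')+0=0+0=0
L[6]='v': occ=1, LF[6]=C('v')+1=1+1=2
L[7]='z': occ=1, LF[7]=C('z')+1=11+1=12
L[8]='w': occ=2, LF[8]=C('w')+2=4+2=6
L[9]='y': occ=1, LF[9]=C('y')+1=9+1=10
L[10]='v': occ=2, LF[10]=C('v')+2=1+2=3
L[11]='x': occ=0, LF[11]=C('x')+0=7+0=7
L[12]='x': occ=1, LF[12]=C('x')+1=7+1=8

Answer: 11 4 9 1 5 0 2 12 6 10 3 7 8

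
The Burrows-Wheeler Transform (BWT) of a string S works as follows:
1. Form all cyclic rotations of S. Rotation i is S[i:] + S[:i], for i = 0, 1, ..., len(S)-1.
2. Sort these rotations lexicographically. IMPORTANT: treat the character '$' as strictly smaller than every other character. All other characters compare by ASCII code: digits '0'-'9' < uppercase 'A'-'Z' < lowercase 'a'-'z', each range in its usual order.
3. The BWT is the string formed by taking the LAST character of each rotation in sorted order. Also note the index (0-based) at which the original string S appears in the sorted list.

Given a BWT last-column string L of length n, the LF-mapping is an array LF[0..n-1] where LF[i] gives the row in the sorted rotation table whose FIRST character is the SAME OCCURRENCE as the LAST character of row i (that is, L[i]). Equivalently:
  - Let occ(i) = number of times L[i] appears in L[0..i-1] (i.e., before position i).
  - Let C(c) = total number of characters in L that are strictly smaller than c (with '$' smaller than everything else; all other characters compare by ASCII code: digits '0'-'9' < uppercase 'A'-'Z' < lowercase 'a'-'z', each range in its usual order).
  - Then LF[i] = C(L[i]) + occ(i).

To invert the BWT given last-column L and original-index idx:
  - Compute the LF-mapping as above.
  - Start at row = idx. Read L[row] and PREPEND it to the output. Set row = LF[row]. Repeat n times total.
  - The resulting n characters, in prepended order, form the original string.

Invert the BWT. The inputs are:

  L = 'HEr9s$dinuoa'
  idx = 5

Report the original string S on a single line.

Answer: dinosaurE9H$

Derivation:
LF mapping: 3 2 9 1 10 0 5 6 7 11 8 4
Walk LF starting at row 5, prepending L[row]:
  step 1: row=5, L[5]='$', prepend. Next row=LF[5]=0
  step 2: row=0, L[0]='H', prepend. Next row=LF[0]=3
  step 3: row=3, L[3]='9', prepend. Next row=LF[3]=1
  step 4: row=1, L[1]='E', prepend. Next row=LF[1]=2
  step 5: row=2, L[2]='r', prepend. Next row=LF[2]=9
  step 6: row=9, L[9]='u', prepend. Next row=LF[9]=11
  step 7: row=11, L[11]='a', prepend. Next row=LF[11]=4
  step 8: row=4, L[4]='s', prepend. Next row=LF[4]=10
  step 9: row=10, L[10]='o', prepend. Next row=LF[10]=8
  step 10: row=8, L[8]='n', prepend. Next row=LF[8]=7
  step 11: row=7, L[7]='i', prepend. Next row=LF[7]=6
  step 12: row=6, L[6]='d', prepend. Next row=LF[6]=5
Reversed output: dinosaurE9H$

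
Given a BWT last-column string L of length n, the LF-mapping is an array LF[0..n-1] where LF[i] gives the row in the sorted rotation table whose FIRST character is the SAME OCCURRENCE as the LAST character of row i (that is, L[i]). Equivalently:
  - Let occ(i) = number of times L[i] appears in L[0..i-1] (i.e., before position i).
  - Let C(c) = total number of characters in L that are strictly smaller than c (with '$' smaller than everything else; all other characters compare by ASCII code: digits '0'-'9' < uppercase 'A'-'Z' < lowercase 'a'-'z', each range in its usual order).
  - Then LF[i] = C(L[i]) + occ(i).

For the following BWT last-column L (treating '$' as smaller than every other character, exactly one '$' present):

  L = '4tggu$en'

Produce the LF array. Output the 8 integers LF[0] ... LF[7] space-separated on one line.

Answer: 1 6 3 4 7 0 2 5

Derivation:
Char counts: '$':1, '4':1, 'e':1, 'g':2, 'n':1, 't':1, 'u':1
C (first-col start): C('$')=0, C('4')=1, C('e')=2, C('g')=3, C('n')=5, C('t')=6, C('u')=7
L[0]='4': occ=0, LF[0]=C('4')+0=1+0=1
L[1]='t': occ=0, LF[1]=C('t')+0=6+0=6
L[2]='g': occ=0, LF[2]=C('g')+0=3+0=3
L[3]='g': occ=1, LF[3]=C('g')+1=3+1=4
L[4]='u': occ=0, LF[4]=C('u')+0=7+0=7
L[5]='$': occ=0, LF[5]=C('$')+0=0+0=0
L[6]='e': occ=0, LF[6]=C('e')+0=2+0=2
L[7]='n': occ=0, LF[7]=C('n')+0=5+0=5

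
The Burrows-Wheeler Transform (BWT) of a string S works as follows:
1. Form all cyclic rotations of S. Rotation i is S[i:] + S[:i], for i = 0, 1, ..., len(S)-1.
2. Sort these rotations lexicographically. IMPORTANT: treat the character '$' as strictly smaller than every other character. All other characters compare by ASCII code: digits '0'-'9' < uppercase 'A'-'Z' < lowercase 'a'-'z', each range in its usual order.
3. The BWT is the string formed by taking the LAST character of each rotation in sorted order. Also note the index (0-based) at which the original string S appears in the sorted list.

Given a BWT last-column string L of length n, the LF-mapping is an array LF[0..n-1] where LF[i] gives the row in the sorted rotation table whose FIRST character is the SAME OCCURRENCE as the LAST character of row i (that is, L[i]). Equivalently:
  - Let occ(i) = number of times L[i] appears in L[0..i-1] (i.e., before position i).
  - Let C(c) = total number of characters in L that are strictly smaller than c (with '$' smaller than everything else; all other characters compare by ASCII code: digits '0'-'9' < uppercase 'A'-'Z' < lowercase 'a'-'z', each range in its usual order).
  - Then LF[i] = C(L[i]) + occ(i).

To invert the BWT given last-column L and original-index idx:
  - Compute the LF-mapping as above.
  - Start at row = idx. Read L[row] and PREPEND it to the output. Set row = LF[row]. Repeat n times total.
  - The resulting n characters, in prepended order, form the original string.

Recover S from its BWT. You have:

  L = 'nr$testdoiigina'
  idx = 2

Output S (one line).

Answer: disintegration$

Derivation:
LF mapping: 8 11 0 13 3 12 14 2 10 5 6 4 7 9 1
Walk LF starting at row 2, prepending L[row]:
  step 1: row=2, L[2]='$', prepend. Next row=LF[2]=0
  step 2: row=0, L[0]='n', prepend. Next row=LF[0]=8
  step 3: row=8, L[8]='o', prepend. Next row=LF[8]=10
  step 4: row=10, L[10]='i', prepend. Next row=LF[10]=6
  step 5: row=6, L[6]='t', prepend. Next row=LF[6]=14
  step 6: row=14, L[14]='a', prepend. Next row=LF[14]=1
  step 7: row=1, L[1]='r', prepend. Next row=LF[1]=11
  step 8: row=11, L[11]='g', prepend. Next row=LF[11]=4
  step 9: row=4, L[4]='e', prepend. Next row=LF[4]=3
  step 10: row=3, L[3]='t', prepend. Next row=LF[3]=13
  step 11: row=13, L[13]='n', prepend. Next row=LF[13]=9
  step 12: row=9, L[9]='i', prepend. Next row=LF[9]=5
  step 13: row=5, L[5]='s', prepend. Next row=LF[5]=12
  step 14: row=12, L[12]='i', prepend. Next row=LF[12]=7
  step 15: row=7, L[7]='d', prepend. Next row=LF[7]=2
Reversed output: disintegration$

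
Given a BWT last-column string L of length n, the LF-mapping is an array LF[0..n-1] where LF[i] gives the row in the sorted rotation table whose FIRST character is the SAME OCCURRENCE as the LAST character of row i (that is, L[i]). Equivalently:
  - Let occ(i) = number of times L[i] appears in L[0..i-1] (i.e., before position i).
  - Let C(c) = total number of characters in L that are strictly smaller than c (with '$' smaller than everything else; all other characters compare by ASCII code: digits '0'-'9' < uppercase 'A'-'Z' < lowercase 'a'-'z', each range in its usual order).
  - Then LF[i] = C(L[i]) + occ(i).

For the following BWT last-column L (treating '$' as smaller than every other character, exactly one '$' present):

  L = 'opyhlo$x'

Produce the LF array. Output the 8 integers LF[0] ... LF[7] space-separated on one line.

Char counts: '$':1, 'h':1, 'l':1, 'o':2, 'p':1, 'x':1, 'y':1
C (first-col start): C('$')=0, C('h')=1, C('l')=2, C('o')=3, C('p')=5, C('x')=6, C('y')=7
L[0]='o': occ=0, LF[0]=C('o')+0=3+0=3
L[1]='p': occ=0, LF[1]=C('p')+0=5+0=5
L[2]='y': occ=0, LF[2]=C('y')+0=7+0=7
L[3]='h': occ=0, LF[3]=C('h')+0=1+0=1
L[4]='l': occ=0, LF[4]=C('l')+0=2+0=2
L[5]='o': occ=1, LF[5]=C('o')+1=3+1=4
L[6]='$': occ=0, LF[6]=C('$')+0=0+0=0
L[7]='x': occ=0, LF[7]=C('x')+0=6+0=6

Answer: 3 5 7 1 2 4 0 6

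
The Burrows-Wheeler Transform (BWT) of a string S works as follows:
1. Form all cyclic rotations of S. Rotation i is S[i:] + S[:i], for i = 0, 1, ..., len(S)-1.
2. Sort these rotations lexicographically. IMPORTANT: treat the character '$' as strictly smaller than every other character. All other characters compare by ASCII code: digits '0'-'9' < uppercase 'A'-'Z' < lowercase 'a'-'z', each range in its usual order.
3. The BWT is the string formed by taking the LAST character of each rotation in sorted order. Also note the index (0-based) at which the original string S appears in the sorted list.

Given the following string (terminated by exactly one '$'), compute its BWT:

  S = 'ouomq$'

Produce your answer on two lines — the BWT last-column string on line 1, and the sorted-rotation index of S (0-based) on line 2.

All 6 rotations (rotation i = S[i:]+S[:i]):
  rot[0] = ouomq$
  rot[1] = uomq$o
  rot[2] = omq$ou
  rot[3] = mq$ouo
  rot[4] = q$ouom
  rot[5] = $ouomq
Sorted (with $ < everything):
  sorted[0] = $ouomq  (last char: 'q')
  sorted[1] = mq$ouo  (last char: 'o')
  sorted[2] = omq$ou  (last char: 'u')
  sorted[3] = ouomq$  (last char: '$')
  sorted[4] = q$ouom  (last char: 'm')
  sorted[5] = uomq$o  (last char: 'o')
Last column: qou$mo
Original string S is at sorted index 3

Answer: qou$mo
3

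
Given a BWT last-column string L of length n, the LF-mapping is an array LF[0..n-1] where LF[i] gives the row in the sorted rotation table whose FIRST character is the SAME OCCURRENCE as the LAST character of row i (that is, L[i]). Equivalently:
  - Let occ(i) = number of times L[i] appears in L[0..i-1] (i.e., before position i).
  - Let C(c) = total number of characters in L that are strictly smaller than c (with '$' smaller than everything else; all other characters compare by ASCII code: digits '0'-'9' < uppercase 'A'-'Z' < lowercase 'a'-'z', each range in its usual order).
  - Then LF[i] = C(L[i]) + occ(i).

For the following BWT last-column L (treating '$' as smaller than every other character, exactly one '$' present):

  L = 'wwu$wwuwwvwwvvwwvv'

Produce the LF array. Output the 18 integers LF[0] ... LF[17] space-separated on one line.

Char counts: '$':1, 'u':2, 'v':5, 'w':10
C (first-col start): C('$')=0, C('u')=1, C('v')=3, C('w')=8
L[0]='w': occ=0, LF[0]=C('w')+0=8+0=8
L[1]='w': occ=1, LF[1]=C('w')+1=8+1=9
L[2]='u': occ=0, LF[2]=C('u')+0=1+0=1
L[3]='$': occ=0, LF[3]=C('$')+0=0+0=0
L[4]='w': occ=2, LF[4]=C('w')+2=8+2=10
L[5]='w': occ=3, LF[5]=C('w')+3=8+3=11
L[6]='u': occ=1, LF[6]=C('u')+1=1+1=2
L[7]='w': occ=4, LF[7]=C('w')+4=8+4=12
L[8]='w': occ=5, LF[8]=C('w')+5=8+5=13
L[9]='v': occ=0, LF[9]=C('v')+0=3+0=3
L[10]='w': occ=6, LF[10]=C('w')+6=8+6=14
L[11]='w': occ=7, LF[11]=C('w')+7=8+7=15
L[12]='v': occ=1, LF[12]=C('v')+1=3+1=4
L[13]='v': occ=2, LF[13]=C('v')+2=3+2=5
L[14]='w': occ=8, LF[14]=C('w')+8=8+8=16
L[15]='w': occ=9, LF[15]=C('w')+9=8+9=17
L[16]='v': occ=3, LF[16]=C('v')+3=3+3=6
L[17]='v': occ=4, LF[17]=C('v')+4=3+4=7

Answer: 8 9 1 0 10 11 2 12 13 3 14 15 4 5 16 17 6 7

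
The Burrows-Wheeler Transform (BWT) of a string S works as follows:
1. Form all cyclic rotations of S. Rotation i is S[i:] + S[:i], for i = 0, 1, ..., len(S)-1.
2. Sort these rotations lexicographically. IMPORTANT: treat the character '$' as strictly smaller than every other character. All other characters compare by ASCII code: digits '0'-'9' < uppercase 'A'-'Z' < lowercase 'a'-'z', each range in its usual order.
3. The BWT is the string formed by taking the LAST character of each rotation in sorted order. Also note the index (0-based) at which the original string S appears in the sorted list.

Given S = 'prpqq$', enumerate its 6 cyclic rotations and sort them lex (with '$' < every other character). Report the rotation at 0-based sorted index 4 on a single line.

All 6 rotations (rotation i = S[i:]+S[:i]):
  rot[0] = prpqq$
  rot[1] = rpqq$p
  rot[2] = pqq$pr
  rot[3] = qq$prp
  rot[4] = q$prpq
  rot[5] = $prpqq
Sorted (with $ < everything):
  sorted[0] = $prpqq
  sorted[1] = pqq$pr
  sorted[2] = prpqq$
  sorted[3] = q$prpq
  sorted[4] = qq$prp
  sorted[5] = rpqq$p
sorted[4] = qq$prp

Answer: qq$prp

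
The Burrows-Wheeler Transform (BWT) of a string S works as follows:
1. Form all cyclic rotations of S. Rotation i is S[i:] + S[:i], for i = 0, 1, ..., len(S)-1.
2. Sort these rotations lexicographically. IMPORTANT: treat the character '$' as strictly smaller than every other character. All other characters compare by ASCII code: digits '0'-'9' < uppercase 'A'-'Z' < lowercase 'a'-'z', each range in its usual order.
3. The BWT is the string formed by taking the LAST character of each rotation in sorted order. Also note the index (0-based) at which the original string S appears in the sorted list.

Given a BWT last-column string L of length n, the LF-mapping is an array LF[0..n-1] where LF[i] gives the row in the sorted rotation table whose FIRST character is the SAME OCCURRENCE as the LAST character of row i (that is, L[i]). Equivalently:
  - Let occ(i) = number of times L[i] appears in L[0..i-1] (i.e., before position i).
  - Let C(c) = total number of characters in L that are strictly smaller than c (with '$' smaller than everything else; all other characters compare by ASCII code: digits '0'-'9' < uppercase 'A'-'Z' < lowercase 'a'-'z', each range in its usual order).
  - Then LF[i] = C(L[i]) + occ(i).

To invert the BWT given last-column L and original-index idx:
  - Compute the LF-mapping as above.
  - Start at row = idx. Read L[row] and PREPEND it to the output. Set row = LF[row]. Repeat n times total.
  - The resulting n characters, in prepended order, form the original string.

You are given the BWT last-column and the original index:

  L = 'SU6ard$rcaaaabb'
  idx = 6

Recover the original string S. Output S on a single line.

Answer: abracadabraU6S$

Derivation:
LF mapping: 2 3 1 4 13 12 0 14 11 5 6 7 8 9 10
Walk LF starting at row 6, prepending L[row]:
  step 1: row=6, L[6]='$', prepend. Next row=LF[6]=0
  step 2: row=0, L[0]='S', prepend. Next row=LF[0]=2
  step 3: row=2, L[2]='6', prepend. Next row=LF[2]=1
  step 4: row=1, L[1]='U', prepend. Next row=LF[1]=3
  step 5: row=3, L[3]='a', prepend. Next row=LF[3]=4
  step 6: row=4, L[4]='r', prepend. Next row=LF[4]=13
  step 7: row=13, L[13]='b', prepend. Next row=LF[13]=9
  step 8: row=9, L[9]='a', prepend. Next row=LF[9]=5
  step 9: row=5, L[5]='d', prepend. Next row=LF[5]=12
  step 10: row=12, L[12]='a', prepend. Next row=LF[12]=8
  step 11: row=8, L[8]='c', prepend. Next row=LF[8]=11
  step 12: row=11, L[11]='a', prepend. Next row=LF[11]=7
  step 13: row=7, L[7]='r', prepend. Next row=LF[7]=14
  step 14: row=14, L[14]='b', prepend. Next row=LF[14]=10
  step 15: row=10, L[10]='a', prepend. Next row=LF[10]=6
Reversed output: abracadabraU6S$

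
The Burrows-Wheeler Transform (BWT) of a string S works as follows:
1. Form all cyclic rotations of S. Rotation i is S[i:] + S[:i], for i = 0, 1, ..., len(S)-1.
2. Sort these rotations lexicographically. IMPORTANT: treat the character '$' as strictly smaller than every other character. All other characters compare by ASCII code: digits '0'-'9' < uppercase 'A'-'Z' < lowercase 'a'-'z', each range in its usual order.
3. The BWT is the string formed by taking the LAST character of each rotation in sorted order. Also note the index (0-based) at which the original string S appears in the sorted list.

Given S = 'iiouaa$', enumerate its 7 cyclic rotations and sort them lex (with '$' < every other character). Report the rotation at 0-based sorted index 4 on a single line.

All 7 rotations (rotation i = S[i:]+S[:i]):
  rot[0] = iiouaa$
  rot[1] = iouaa$i
  rot[2] = ouaa$ii
  rot[3] = uaa$iio
  rot[4] = aa$iiou
  rot[5] = a$iioua
  rot[6] = $iiouaa
Sorted (with $ < everything):
  sorted[0] = $iiouaa
  sorted[1] = a$iioua
  sorted[2] = aa$iiou
  sorted[3] = iiouaa$
  sorted[4] = iouaa$i
  sorted[5] = ouaa$ii
  sorted[6] = uaa$iio
sorted[4] = iouaa$i

Answer: iouaa$i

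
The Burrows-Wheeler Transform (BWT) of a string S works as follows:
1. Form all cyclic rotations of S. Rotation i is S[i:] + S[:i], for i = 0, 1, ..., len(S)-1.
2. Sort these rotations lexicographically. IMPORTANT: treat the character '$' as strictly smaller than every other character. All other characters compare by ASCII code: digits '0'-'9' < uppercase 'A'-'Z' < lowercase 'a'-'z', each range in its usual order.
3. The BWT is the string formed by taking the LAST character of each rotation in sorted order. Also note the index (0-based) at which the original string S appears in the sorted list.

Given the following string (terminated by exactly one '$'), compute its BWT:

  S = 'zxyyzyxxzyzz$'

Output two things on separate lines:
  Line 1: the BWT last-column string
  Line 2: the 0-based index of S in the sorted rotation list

All 13 rotations (rotation i = S[i:]+S[:i]):
  rot[0] = zxyyzyxxzyzz$
  rot[1] = xyyzyxxzyzz$z
  rot[2] = yyzyxxzyzz$zx
  rot[3] = yzyxxzyzz$zxy
  rot[4] = zyxxzyzz$zxyy
  rot[5] = yxxzyzz$zxyyz
  rot[6] = xxzyzz$zxyyzy
  rot[7] = xzyzz$zxyyzyx
  rot[8] = zyzz$zxyyzyxx
  rot[9] = yzz$zxyyzyxxz
  rot[10] = zz$zxyyzyxxzy
  rot[11] = z$zxyyzyxxzyz
  rot[12] = $zxyyzyxxzyzz
Sorted (with $ < everything):
  sorted[0] = $zxyyzyxxzyzz  (last char: 'z')
  sorted[1] = xxzyzz$zxyyzy  (last char: 'y')
  sorted[2] = xyyzyxxzyzz$z  (last char: 'z')
  sorted[3] = xzyzz$zxyyzyx  (last char: 'x')
  sorted[4] = yxxzyzz$zxyyz  (last char: 'z')
  sorted[5] = yyzyxxzyzz$zx  (last char: 'x')
  sorted[6] = yzyxxzyzz$zxy  (last char: 'y')
  sorted[7] = yzz$zxyyzyxxz  (last char: 'z')
  sorted[8] = z$zxyyzyxxzyz  (last char: 'z')
  sorted[9] = zxyyzyxxzyzz$  (last char: '$')
  sorted[10] = zyxxzyzz$zxyy  (last char: 'y')
  sorted[11] = zyzz$zxyyzyxx  (last char: 'x')
  sorted[12] = zz$zxyyzyxxzy  (last char: 'y')
Last column: zyzxzxyzz$yxy
Original string S is at sorted index 9

Answer: zyzxzxyzz$yxy
9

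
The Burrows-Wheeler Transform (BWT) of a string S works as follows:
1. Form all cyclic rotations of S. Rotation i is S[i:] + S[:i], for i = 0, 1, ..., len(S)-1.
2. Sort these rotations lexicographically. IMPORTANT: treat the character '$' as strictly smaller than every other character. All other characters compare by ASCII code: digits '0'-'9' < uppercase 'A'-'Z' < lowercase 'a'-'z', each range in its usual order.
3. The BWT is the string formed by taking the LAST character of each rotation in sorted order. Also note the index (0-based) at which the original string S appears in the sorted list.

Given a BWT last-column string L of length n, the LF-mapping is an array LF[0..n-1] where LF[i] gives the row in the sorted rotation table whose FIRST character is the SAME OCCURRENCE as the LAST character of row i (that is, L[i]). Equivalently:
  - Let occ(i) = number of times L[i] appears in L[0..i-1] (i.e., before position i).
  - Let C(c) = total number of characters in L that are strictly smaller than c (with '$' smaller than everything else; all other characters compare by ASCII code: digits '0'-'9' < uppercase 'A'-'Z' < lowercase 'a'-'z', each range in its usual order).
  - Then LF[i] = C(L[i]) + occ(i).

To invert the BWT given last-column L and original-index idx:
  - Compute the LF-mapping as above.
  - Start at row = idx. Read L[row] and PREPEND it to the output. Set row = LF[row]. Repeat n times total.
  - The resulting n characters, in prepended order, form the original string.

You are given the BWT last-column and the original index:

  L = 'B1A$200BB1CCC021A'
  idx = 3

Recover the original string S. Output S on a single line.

LF mapping: 11 4 9 0 7 1 2 12 13 5 14 15 16 3 8 6 10
Walk LF starting at row 3, prepending L[row]:
  step 1: row=3, L[3]='$', prepend. Next row=LF[3]=0
  step 2: row=0, L[0]='B', prepend. Next row=LF[0]=11
  step 3: row=11, L[11]='C', prepend. Next row=LF[11]=15
  step 4: row=15, L[15]='1', prepend. Next row=LF[15]=6
  step 5: row=6, L[6]='0', prepend. Next row=LF[6]=2
  step 6: row=2, L[2]='A', prepend. Next row=LF[2]=9
  step 7: row=9, L[9]='1', prepend. Next row=LF[9]=5
  step 8: row=5, L[5]='0', prepend. Next row=LF[5]=1
  step 9: row=1, L[1]='1', prepend. Next row=LF[1]=4
  step 10: row=4, L[4]='2', prepend. Next row=LF[4]=7
  step 11: row=7, L[7]='B', prepend. Next row=LF[7]=12
  step 12: row=12, L[12]='C', prepend. Next row=LF[12]=16
  step 13: row=16, L[16]='A', prepend. Next row=LF[16]=10
  step 14: row=10, L[10]='C', prepend. Next row=LF[10]=14
  step 15: row=14, L[14]='2', prepend. Next row=LF[14]=8
  step 16: row=8, L[8]='B', prepend. Next row=LF[8]=13
  step 17: row=13, L[13]='0', prepend. Next row=LF[13]=3
Reversed output: 0B2CACB2101A01CB$

Answer: 0B2CACB2101A01CB$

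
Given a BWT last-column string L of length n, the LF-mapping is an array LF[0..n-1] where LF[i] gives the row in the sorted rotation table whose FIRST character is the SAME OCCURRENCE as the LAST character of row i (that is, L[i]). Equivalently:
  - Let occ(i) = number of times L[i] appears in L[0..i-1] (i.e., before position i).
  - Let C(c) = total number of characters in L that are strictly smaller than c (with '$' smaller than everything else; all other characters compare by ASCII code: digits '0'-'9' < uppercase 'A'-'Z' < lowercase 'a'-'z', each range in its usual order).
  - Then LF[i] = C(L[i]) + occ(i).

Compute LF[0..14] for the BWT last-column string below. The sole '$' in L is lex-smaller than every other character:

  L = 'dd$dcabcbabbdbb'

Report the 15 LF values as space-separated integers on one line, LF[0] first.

Answer: 11 12 0 13 9 1 3 10 4 2 5 6 14 7 8

Derivation:
Char counts: '$':1, 'a':2, 'b':6, 'c':2, 'd':4
C (first-col start): C('$')=0, C('a')=1, C('b')=3, C('c')=9, C('d')=11
L[0]='d': occ=0, LF[0]=C('d')+0=11+0=11
L[1]='d': occ=1, LF[1]=C('d')+1=11+1=12
L[2]='$': occ=0, LF[2]=C('$')+0=0+0=0
L[3]='d': occ=2, LF[3]=C('d')+2=11+2=13
L[4]='c': occ=0, LF[4]=C('c')+0=9+0=9
L[5]='a': occ=0, LF[5]=C('a')+0=1+0=1
L[6]='b': occ=0, LF[6]=C('b')+0=3+0=3
L[7]='c': occ=1, LF[7]=C('c')+1=9+1=10
L[8]='b': occ=1, LF[8]=C('b')+1=3+1=4
L[9]='a': occ=1, LF[9]=C('a')+1=1+1=2
L[10]='b': occ=2, LF[10]=C('b')+2=3+2=5
L[11]='b': occ=3, LF[11]=C('b')+3=3+3=6
L[12]='d': occ=3, LF[12]=C('d')+3=11+3=14
L[13]='b': occ=4, LF[13]=C('b')+4=3+4=7
L[14]='b': occ=5, LF[14]=C('b')+5=3+5=8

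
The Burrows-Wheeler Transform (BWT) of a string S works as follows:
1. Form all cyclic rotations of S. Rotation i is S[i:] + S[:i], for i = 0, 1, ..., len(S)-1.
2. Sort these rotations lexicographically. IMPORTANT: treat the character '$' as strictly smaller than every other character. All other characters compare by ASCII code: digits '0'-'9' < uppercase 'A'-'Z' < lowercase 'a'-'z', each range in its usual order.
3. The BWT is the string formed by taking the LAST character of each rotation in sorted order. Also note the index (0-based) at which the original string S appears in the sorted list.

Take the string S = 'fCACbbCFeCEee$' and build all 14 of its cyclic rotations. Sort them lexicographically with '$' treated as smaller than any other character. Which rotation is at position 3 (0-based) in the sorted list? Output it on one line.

All 14 rotations (rotation i = S[i:]+S[:i]):
  rot[0] = fCACbbCFeCEee$
  rot[1] = CACbbCFeCEee$f
  rot[2] = ACbbCFeCEee$fC
  rot[3] = CbbCFeCEee$fCA
  rot[4] = bbCFeCEee$fCAC
  rot[5] = bCFeCEee$fCACb
  rot[6] = CFeCEee$fCACbb
  rot[7] = FeCEee$fCACbbC
  rot[8] = eCEee$fCACbbCF
  rot[9] = CEee$fCACbbCFe
  rot[10] = Eee$fCACbbCFeC
  rot[11] = ee$fCACbbCFeCE
  rot[12] = e$fCACbbCFeCEe
  rot[13] = $fCACbbCFeCEee
Sorted (with $ < everything):
  sorted[0] = $fCACbbCFeCEee
  sorted[1] = ACbbCFeCEee$fC
  sorted[2] = CACbbCFeCEee$f
  sorted[3] = CEee$fCACbbCFe
  sorted[4] = CFeCEee$fCACbb
  sorted[5] = CbbCFeCEee$fCA
  sorted[6] = Eee$fCACbbCFeC
  sorted[7] = FeCEee$fCACbbC
  sorted[8] = bCFeCEee$fCACb
  sorted[9] = bbCFeCEee$fCAC
  sorted[10] = e$fCACbbCFeCEe
  sorted[11] = eCEee$fCACbbCF
  sorted[12] = ee$fCACbbCFeCE
  sorted[13] = fCACbbCFeCEee$
sorted[3] = CEee$fCACbbCFe

Answer: CEee$fCACbbCFe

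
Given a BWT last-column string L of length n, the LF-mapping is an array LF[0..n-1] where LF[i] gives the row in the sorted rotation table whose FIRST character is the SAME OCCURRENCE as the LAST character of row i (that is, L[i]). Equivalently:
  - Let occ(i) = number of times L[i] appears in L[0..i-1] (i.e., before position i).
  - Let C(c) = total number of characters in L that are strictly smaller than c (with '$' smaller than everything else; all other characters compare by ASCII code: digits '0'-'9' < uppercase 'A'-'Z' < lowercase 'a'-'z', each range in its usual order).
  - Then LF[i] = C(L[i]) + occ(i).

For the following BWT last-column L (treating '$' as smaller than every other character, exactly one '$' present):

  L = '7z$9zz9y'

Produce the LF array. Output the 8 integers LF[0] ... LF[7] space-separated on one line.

Answer: 1 5 0 2 6 7 3 4

Derivation:
Char counts: '$':1, '7':1, '9':2, 'y':1, 'z':3
C (first-col start): C('$')=0, C('7')=1, C('9')=2, C('y')=4, C('z')=5
L[0]='7': occ=0, LF[0]=C('7')+0=1+0=1
L[1]='z': occ=0, LF[1]=C('z')+0=5+0=5
L[2]='$': occ=0, LF[2]=C('$')+0=0+0=0
L[3]='9': occ=0, LF[3]=C('9')+0=2+0=2
L[4]='z': occ=1, LF[4]=C('z')+1=5+1=6
L[5]='z': occ=2, LF[5]=C('z')+2=5+2=7
L[6]='9': occ=1, LF[6]=C('9')+1=2+1=3
L[7]='y': occ=0, LF[7]=C('y')+0=4+0=4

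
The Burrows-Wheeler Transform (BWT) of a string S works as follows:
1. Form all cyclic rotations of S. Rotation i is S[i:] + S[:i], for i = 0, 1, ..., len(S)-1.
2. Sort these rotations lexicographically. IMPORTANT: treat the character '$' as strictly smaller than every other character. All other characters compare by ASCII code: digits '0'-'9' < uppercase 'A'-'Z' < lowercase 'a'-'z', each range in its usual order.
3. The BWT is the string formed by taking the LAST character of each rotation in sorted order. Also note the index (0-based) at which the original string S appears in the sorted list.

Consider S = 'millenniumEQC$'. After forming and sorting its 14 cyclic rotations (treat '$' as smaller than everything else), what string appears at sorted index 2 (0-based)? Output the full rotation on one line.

All 14 rotations (rotation i = S[i:]+S[:i]):
  rot[0] = millenniumEQC$
  rot[1] = illenniumEQC$m
  rot[2] = llenniumEQC$mi
  rot[3] = lenniumEQC$mil
  rot[4] = enniumEQC$mill
  rot[5] = nniumEQC$mille
  rot[6] = niumEQC$millen
  rot[7] = iumEQC$millenn
  rot[8] = umEQC$millenni
  rot[9] = mEQC$millenniu
  rot[10] = EQC$millennium
  rot[11] = QC$millenniumE
  rot[12] = C$millenniumEQ
  rot[13] = $millenniumEQC
Sorted (with $ < everything):
  sorted[0] = $millenniumEQC
  sorted[1] = C$millenniumEQ
  sorted[2] = EQC$millennium
  sorted[3] = QC$millenniumE
  sorted[4] = enniumEQC$mill
  sorted[5] = illenniumEQC$m
  sorted[6] = iumEQC$millenn
  sorted[7] = lenniumEQC$mil
  sorted[8] = llenniumEQC$mi
  sorted[9] = mEQC$millenniu
  sorted[10] = millenniumEQC$
  sorted[11] = niumEQC$millen
  sorted[12] = nniumEQC$mille
  sorted[13] = umEQC$millenni
sorted[2] = EQC$millennium

Answer: EQC$millennium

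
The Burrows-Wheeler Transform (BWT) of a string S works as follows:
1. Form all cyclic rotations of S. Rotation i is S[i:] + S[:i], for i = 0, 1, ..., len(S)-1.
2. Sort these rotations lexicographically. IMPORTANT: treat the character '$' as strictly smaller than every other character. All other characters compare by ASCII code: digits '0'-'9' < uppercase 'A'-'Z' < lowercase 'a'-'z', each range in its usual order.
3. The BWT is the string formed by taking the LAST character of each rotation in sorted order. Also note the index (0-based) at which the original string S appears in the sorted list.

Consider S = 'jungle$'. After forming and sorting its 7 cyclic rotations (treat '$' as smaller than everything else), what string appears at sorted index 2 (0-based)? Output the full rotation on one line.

All 7 rotations (rotation i = S[i:]+S[:i]):
  rot[0] = jungle$
  rot[1] = ungle$j
  rot[2] = ngle$ju
  rot[3] = gle$jun
  rot[4] = le$jung
  rot[5] = e$jungl
  rot[6] = $jungle
Sorted (with $ < everything):
  sorted[0] = $jungle
  sorted[1] = e$jungl
  sorted[2] = gle$jun
  sorted[3] = jungle$
  sorted[4] = le$jung
  sorted[5] = ngle$ju
  sorted[6] = ungle$j
sorted[2] = gle$jun

Answer: gle$jun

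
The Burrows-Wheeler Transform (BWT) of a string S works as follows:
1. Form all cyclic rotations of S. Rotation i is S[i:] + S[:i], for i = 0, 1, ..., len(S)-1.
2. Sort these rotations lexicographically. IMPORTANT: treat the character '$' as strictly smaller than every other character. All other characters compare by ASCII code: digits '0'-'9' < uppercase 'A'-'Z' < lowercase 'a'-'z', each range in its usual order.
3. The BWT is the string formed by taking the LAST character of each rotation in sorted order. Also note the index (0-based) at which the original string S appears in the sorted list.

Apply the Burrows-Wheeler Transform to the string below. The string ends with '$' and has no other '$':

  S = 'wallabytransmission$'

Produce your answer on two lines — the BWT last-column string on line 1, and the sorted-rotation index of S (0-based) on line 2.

All 20 rotations (rotation i = S[i:]+S[:i]):
  rot[0] = wallabytransmission$
  rot[1] = allabytransmission$w
  rot[2] = llabytransmission$wa
  rot[3] = labytransmission$wal
  rot[4] = abytransmission$wall
  rot[5] = bytransmission$walla
  rot[6] = ytransmission$wallab
  rot[7] = transmission$wallaby
  rot[8] = ransmission$wallabyt
  rot[9] = ansmission$wallabytr
  rot[10] = nsmission$wallabytra
  rot[11] = smission$wallabytran
  rot[12] = mission$wallabytrans
  rot[13] = ission$wallabytransm
  rot[14] = ssion$wallabytransmi
  rot[15] = sion$wallabytransmis
  rot[16] = ion$wallabytransmiss
  rot[17] = on$wallabytransmissi
  rot[18] = n$wallabytransmissio
  rot[19] = $wallabytransmission
Sorted (with $ < everything):
  sorted[0] = $wallabytransmission  (last char: 'n')
  sorted[1] = abytransmission$wall  (last char: 'l')
  sorted[2] = allabytransmission$w  (last char: 'w')
  sorted[3] = ansmission$wallabytr  (last char: 'r')
  sorted[4] = bytransmission$walla  (last char: 'a')
  sorted[5] = ion$wallabytransmiss  (last char: 's')
  sorted[6] = ission$wallabytransm  (last char: 'm')
  sorted[7] = labytransmission$wal  (last char: 'l')
  sorted[8] = llabytransmission$wa  (last char: 'a')
  sorted[9] = mission$wallabytrans  (last char: 's')
  sorted[10] = n$wallabytransmissio  (last char: 'o')
  sorted[11] = nsmission$wallabytra  (last char: 'a')
  sorted[12] = on$wallabytransmissi  (last char: 'i')
  sorted[13] = ransmission$wallabyt  (last char: 't')
  sorted[14] = sion$wallabytransmis  (last char: 's')
  sorted[15] = smission$wallabytran  (last char: 'n')
  sorted[16] = ssion$wallabytransmi  (last char: 'i')
  sorted[17] = transmission$wallaby  (last char: 'y')
  sorted[18] = wallabytransmission$  (last char: '$')
  sorted[19] = ytransmission$wallab  (last char: 'b')
Last column: nlwrasmlasoaitsniy$b
Original string S is at sorted index 18

Answer: nlwrasmlasoaitsniy$b
18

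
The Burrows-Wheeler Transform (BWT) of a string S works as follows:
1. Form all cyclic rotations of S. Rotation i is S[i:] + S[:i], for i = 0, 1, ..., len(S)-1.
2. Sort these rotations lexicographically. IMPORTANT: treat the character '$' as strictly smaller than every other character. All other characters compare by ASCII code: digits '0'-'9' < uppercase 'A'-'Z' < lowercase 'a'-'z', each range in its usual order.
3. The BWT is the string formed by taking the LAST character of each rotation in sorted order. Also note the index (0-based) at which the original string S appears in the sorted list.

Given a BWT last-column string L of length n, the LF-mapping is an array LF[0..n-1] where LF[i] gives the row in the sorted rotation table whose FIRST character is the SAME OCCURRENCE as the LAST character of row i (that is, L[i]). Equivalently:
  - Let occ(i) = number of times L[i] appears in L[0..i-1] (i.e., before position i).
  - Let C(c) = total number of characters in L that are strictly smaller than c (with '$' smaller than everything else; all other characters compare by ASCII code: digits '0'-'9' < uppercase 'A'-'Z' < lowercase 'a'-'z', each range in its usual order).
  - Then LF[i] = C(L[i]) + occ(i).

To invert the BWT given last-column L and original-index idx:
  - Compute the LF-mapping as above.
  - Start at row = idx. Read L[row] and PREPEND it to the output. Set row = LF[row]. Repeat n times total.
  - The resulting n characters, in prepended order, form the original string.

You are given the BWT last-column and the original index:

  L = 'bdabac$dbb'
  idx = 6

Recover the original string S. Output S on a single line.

Answer: bdcbdaabb$

Derivation:
LF mapping: 3 8 1 4 2 7 0 9 5 6
Walk LF starting at row 6, prepending L[row]:
  step 1: row=6, L[6]='$', prepend. Next row=LF[6]=0
  step 2: row=0, L[0]='b', prepend. Next row=LF[0]=3
  step 3: row=3, L[3]='b', prepend. Next row=LF[3]=4
  step 4: row=4, L[4]='a', prepend. Next row=LF[4]=2
  step 5: row=2, L[2]='a', prepend. Next row=LF[2]=1
  step 6: row=1, L[1]='d', prepend. Next row=LF[1]=8
  step 7: row=8, L[8]='b', prepend. Next row=LF[8]=5
  step 8: row=5, L[5]='c', prepend. Next row=LF[5]=7
  step 9: row=7, L[7]='d', prepend. Next row=LF[7]=9
  step 10: row=9, L[9]='b', prepend. Next row=LF[9]=6
Reversed output: bdcbdaabb$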